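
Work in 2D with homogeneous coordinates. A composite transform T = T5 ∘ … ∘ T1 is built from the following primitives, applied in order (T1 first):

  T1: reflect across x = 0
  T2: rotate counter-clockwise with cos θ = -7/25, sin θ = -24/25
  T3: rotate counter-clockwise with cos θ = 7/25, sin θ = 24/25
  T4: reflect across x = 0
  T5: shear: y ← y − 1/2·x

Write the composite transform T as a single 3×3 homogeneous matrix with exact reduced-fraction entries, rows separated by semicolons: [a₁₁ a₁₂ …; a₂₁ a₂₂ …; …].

T = [527/625 -336/625 0; 29/250 139/125 0; 0 0 1]

T1 = [-1 0 0; 0 1 0; 0 0 1]
T2·T1 = [7/25 24/25 0; 24/25 -7/25 0; 0 0 1]
T3·…·T1 = [-527/625 336/625 0; 336/625 527/625 0; 0 0 1]
T4·…·T1 = [527/625 -336/625 0; 336/625 527/625 0; 0 0 1]
T5·…·T1 = [527/625 -336/625 0; 29/250 139/125 0; 0 0 1]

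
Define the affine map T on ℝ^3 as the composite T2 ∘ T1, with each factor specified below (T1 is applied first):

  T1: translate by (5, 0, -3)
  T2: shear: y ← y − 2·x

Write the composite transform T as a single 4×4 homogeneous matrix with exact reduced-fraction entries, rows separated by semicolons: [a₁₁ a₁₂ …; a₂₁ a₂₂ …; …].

T = [1 0 0 5; -2 1 0 -10; 0 0 1 -3; 0 0 0 1]

T1 = [1 0 0 5; 0 1 0 0; 0 0 1 -3; 0 0 0 1]
T2·T1 = [1 0 0 5; -2 1 0 -10; 0 0 1 -3; 0 0 0 1]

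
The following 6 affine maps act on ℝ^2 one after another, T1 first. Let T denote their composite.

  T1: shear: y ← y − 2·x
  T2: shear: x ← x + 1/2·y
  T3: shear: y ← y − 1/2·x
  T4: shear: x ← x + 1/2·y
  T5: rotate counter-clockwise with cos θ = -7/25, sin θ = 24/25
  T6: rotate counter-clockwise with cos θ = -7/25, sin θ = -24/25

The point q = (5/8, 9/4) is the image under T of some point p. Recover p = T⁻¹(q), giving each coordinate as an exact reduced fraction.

p = (-3/2, -1)

T1 = [1 0 0; -2 1 0; 0 0 1]
T2·T1 = [0 1/2 0; -2 1 0; 0 0 1]
T3·…·T1 = [0 1/2 0; -2 3/4 0; 0 0 1]
T4·…·T1 = [-1 7/8 0; -2 3/4 0; 0 0 1]
T5·…·T1 = [11/5 -193/200 0; -2/5 63/100 0; 0 0 1]
T6·…·T1 = [-1 7/8 0; -2 3/4 0; 0 0 1]
det M = 1; M⁻¹ = [3/4 -7/8 0; 2 -1 0; 0 0 1]
M⁻¹ · (5/8, 9/4)ᵀ = (-3/2, -1)ᵀ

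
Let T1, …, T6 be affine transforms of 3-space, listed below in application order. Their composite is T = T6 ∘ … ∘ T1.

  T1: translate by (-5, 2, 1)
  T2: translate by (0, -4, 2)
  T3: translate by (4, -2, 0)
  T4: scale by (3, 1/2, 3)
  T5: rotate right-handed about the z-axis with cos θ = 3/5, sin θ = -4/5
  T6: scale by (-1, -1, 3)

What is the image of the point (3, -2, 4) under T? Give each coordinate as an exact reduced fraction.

T1 translate by (-5, 2, 1): (3, -2, 4) → (-2, 0, 5)
T2 translate by (0, -4, 2): (-2, 0, 5) → (-2, -4, 7)
T3 translate by (4, -2, 0): (-2, -4, 7) → (2, -6, 7)
T4 scale by (3, 1/2, 3): (2, -6, 7) → (6, -3, 21)
T5 rotate right-handed about the z-axis with cos θ = 3/5, sin θ = -4/5: (6, -3, 21) → (6/5, -33/5, 21)
T6 scale by (-1, -1, 3): (6/5, -33/5, 21) → (-6/5, 33/5, 63)

T(p) = (-6/5, 33/5, 63)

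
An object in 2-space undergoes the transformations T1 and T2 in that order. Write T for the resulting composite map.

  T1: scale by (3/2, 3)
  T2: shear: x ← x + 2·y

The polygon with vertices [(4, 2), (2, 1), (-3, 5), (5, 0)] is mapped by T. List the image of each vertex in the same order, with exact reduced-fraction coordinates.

image vertices: (18, 6), (9, 3), (51/2, 15), (15/2, 0)

T1 scale by (3/2, 3): (4, 2) → (6, 6); (2, 1) → (3, 3); (-3, 5) → (-9/2, 15); (5, 0) → (15/2, 0)
T2 shear: x ← x + 2·y: (6, 6) → (18, 6); (3, 3) → (9, 3); (-9/2, 15) → (51/2, 15); (15/2, 0) → (15/2, 0)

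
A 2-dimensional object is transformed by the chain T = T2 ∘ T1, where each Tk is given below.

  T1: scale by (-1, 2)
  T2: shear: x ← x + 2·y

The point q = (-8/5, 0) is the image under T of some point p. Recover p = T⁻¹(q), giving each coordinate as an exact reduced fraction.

p = (8/5, 0)

T1 = [-1 0 0; 0 2 0; 0 0 1]
T2·T1 = [-1 4 0; 0 2 0; 0 0 1]
det M = -2; M⁻¹ = [-1 2 0; 0 1/2 0; 0 0 1]
M⁻¹ · (-8/5, 0)ᵀ = (8/5, 0)ᵀ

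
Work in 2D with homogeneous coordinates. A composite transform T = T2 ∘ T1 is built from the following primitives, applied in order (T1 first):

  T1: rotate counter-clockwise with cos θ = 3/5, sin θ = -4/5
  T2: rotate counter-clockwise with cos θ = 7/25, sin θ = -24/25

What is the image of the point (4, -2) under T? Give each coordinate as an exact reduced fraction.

T1 rotate counter-clockwise with cos θ = 3/5, sin θ = -4/5: (4, -2) → (4/5, -22/5)
T2 rotate counter-clockwise with cos θ = 7/25, sin θ = -24/25: (4/5, -22/5) → (-4, -2)

T(p) = (-4, -2)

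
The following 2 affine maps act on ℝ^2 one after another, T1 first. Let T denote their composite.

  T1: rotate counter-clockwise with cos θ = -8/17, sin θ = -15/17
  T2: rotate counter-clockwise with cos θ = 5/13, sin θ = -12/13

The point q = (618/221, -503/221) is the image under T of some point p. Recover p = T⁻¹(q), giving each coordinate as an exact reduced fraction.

p = (-3, 2)

T1 = [-8/17 15/17 0; -15/17 -8/17 0; 0 0 1]
T2·T1 = [-220/221 -21/221 0; 21/221 -220/221 0; 0 0 1]
det M = 1; M⁻¹ = [-220/221 21/221 0; -21/221 -220/221 0; 0 0 1]
M⁻¹ · (618/221, -503/221)ᵀ = (-3, 2)ᵀ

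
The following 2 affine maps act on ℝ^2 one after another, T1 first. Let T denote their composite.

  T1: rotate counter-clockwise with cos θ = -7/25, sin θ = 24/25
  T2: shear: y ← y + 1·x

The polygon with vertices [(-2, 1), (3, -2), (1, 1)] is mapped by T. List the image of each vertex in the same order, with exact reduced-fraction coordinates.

image vertices: (-2/5, -13/5), (27/25, 113/25), (-31/25, -14/25)

T1 rotate counter-clockwise with cos θ = -7/25, sin θ = 24/25: (-2, 1) → (-2/5, -11/5); (3, -2) → (27/25, 86/25); (1, 1) → (-31/25, 17/25)
T2 shear: y ← y + 1·x: (-2/5, -11/5) → (-2/5, -13/5); (27/25, 86/25) → (27/25, 113/25); (-31/25, 17/25) → (-31/25, -14/25)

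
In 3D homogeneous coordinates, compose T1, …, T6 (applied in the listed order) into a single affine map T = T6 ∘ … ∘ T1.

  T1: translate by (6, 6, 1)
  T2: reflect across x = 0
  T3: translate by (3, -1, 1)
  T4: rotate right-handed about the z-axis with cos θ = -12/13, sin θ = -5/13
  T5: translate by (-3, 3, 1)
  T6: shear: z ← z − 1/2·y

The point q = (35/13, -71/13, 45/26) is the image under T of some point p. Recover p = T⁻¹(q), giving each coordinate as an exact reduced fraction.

T1 = [1 0 0 6; 0 1 0 6; 0 0 1 1; 0 0 0 1]
T2·T1 = [-1 0 0 -6; 0 1 0 6; 0 0 1 1; 0 0 0 1]
T3·…·T1 = [-1 0 0 -3; 0 1 0 5; 0 0 1 2; 0 0 0 1]
T4·…·T1 = [12/13 5/13 0 61/13; 5/13 -12/13 0 -45/13; 0 0 1 2; 0 0 0 1]
T5·…·T1 = [12/13 5/13 0 22/13; 5/13 -12/13 0 -6/13; 0 0 1 3; 0 0 0 1]
T6·…·T1 = [12/13 5/13 0 22/13; 5/13 -12/13 0 -6/13; -5/26 6/13 1 42/13; 0 0 0 1]
det M = -1; M⁻¹ = [12/13 5/13 0 -18/13; 5/13 -12/13 0 -14/13; 0 1/2 1 -3; 0 0 0 1]
M⁻¹ · (35/13, -71/13, 45/26)ᵀ = (-1, 5, -4)ᵀ

p = (-1, 5, -4)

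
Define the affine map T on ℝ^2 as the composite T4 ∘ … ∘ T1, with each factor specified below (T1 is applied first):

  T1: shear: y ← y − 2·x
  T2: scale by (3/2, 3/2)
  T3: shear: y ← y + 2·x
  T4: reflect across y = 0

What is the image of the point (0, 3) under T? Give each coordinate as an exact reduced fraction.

T(p) = (0, -9/2)

T1 shear: y ← y − 2·x: (0, 3) → (0, 3)
T2 scale by (3/2, 3/2): (0, 3) → (0, 9/2)
T3 shear: y ← y + 2·x: (0, 9/2) → (0, 9/2)
T4 reflect across y = 0: (0, 9/2) → (0, -9/2)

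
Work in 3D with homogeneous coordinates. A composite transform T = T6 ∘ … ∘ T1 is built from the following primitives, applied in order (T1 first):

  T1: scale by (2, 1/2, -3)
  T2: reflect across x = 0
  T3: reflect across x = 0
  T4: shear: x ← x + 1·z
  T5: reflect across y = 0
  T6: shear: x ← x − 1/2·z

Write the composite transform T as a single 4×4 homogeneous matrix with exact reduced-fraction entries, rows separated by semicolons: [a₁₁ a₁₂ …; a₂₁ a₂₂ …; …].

T1 = [2 0 0 0; 0 1/2 0 0; 0 0 -3 0; 0 0 0 1]
T2·T1 = [-2 0 0 0; 0 1/2 0 0; 0 0 -3 0; 0 0 0 1]
T3·…·T1 = [2 0 0 0; 0 1/2 0 0; 0 0 -3 0; 0 0 0 1]
T4·…·T1 = [2 0 -3 0; 0 1/2 0 0; 0 0 -3 0; 0 0 0 1]
T5·…·T1 = [2 0 -3 0; 0 -1/2 0 0; 0 0 -3 0; 0 0 0 1]
T6·…·T1 = [2 0 -3/2 0; 0 -1/2 0 0; 0 0 -3 0; 0 0 0 1]

T = [2 0 -3/2 0; 0 -1/2 0 0; 0 0 -3 0; 0 0 0 1]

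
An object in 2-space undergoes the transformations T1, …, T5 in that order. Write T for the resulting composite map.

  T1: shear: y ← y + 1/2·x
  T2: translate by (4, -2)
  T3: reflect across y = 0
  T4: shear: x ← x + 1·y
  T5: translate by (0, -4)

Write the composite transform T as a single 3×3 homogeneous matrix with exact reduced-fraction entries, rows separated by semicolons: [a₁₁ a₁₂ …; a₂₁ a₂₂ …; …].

T1 = [1 0 0; 1/2 1 0; 0 0 1]
T2·T1 = [1 0 4; 1/2 1 -2; 0 0 1]
T3·…·T1 = [1 0 4; -1/2 -1 2; 0 0 1]
T4·…·T1 = [1/2 -1 6; -1/2 -1 2; 0 0 1]
T5·…·T1 = [1/2 -1 6; -1/2 -1 -2; 0 0 1]

T = [1/2 -1 6; -1/2 -1 -2; 0 0 1]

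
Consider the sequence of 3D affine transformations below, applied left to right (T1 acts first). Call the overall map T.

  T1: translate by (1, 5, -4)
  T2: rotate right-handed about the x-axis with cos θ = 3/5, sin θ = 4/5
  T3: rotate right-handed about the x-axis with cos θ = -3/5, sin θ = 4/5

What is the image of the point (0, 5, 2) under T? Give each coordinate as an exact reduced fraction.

T1 translate by (1, 5, -4): (0, 5, 2) → (1, 10, -2)
T2 rotate right-handed about the x-axis with cos θ = 3/5, sin θ = 4/5: (1, 10, -2) → (1, 38/5, 34/5)
T3 rotate right-handed about the x-axis with cos θ = -3/5, sin θ = 4/5: (1, 38/5, 34/5) → (1, -10, 2)

T(p) = (1, -10, 2)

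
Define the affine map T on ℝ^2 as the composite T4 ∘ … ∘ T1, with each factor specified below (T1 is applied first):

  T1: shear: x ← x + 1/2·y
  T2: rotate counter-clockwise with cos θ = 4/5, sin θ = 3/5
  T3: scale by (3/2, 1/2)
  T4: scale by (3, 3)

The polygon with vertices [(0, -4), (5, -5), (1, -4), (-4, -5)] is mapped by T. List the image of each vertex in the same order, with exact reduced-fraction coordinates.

T1 shear: x ← x + 1/2·y: (0, -4) → (-2, -4); (5, -5) → (5/2, -5); (1, -4) → (-1, -4); (-4, -5) → (-13/2, -5)
T2 rotate counter-clockwise with cos θ = 4/5, sin θ = 3/5: (-2, -4) → (4/5, -22/5); (5/2, -5) → (5, -5/2); (-1, -4) → (8/5, -19/5); (-13/2, -5) → (-11/5, -79/10)
T3 scale by (3/2, 1/2): (4/5, -22/5) → (6/5, -11/5); (5, -5/2) → (15/2, -5/4); (8/5, -19/5) → (12/5, -19/10); (-11/5, -79/10) → (-33/10, -79/20)
T4 scale by (3, 3): (6/5, -11/5) → (18/5, -33/5); (15/2, -5/4) → (45/2, -15/4); (12/5, -19/10) → (36/5, -57/10); (-33/10, -79/20) → (-99/10, -237/20)

image vertices: (18/5, -33/5), (45/2, -15/4), (36/5, -57/10), (-99/10, -237/20)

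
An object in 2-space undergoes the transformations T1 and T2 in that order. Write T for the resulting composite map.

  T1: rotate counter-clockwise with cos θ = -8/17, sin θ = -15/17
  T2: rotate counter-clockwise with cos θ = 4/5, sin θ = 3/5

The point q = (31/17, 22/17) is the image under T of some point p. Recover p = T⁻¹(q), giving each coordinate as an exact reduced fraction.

p = (-1, 2)

T1 = [-8/17 15/17 0; -15/17 -8/17 0; 0 0 1]
T2·T1 = [13/85 84/85 0; -84/85 13/85 0; 0 0 1]
det M = 1; M⁻¹ = [13/85 -84/85 0; 84/85 13/85 0; 0 0 1]
M⁻¹ · (31/17, 22/17)ᵀ = (-1, 2)ᵀ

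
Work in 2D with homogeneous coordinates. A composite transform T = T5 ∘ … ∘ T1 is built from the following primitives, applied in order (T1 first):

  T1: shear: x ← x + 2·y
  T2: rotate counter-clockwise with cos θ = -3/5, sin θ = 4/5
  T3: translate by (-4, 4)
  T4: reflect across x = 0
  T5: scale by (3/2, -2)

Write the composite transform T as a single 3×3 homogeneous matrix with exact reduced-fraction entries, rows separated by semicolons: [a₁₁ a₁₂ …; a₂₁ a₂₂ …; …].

T = [9/10 3 6; -8/5 -2 -8; 0 0 1]

T1 = [1 2 0; 0 1 0; 0 0 1]
T2·T1 = [-3/5 -2 0; 4/5 1 0; 0 0 1]
T3·…·T1 = [-3/5 -2 -4; 4/5 1 4; 0 0 1]
T4·…·T1 = [3/5 2 4; 4/5 1 4; 0 0 1]
T5·…·T1 = [9/10 3 6; -8/5 -2 -8; 0 0 1]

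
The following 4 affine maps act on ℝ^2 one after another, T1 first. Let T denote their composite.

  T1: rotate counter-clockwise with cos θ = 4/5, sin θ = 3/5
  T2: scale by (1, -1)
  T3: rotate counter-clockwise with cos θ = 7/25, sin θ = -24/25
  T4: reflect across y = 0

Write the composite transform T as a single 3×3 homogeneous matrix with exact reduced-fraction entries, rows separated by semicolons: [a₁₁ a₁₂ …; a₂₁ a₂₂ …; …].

T1 = [4/5 -3/5 0; 3/5 4/5 0; 0 0 1]
T2·T1 = [4/5 -3/5 0; -3/5 -4/5 0; 0 0 1]
T3·…·T1 = [-44/125 -117/125 0; -117/125 44/125 0; 0 0 1]
T4·…·T1 = [-44/125 -117/125 0; 117/125 -44/125 0; 0 0 1]

T = [-44/125 -117/125 0; 117/125 -44/125 0; 0 0 1]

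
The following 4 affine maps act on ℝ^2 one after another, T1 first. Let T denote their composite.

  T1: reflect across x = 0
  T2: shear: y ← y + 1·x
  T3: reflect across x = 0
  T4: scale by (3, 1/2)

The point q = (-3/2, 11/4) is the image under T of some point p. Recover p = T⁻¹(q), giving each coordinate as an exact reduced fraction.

p = (-1/2, 5)

T1 = [-1 0 0; 0 1 0; 0 0 1]
T2·T1 = [-1 0 0; -1 1 0; 0 0 1]
T3·…·T1 = [1 0 0; -1 1 0; 0 0 1]
T4·…·T1 = [3 0 0; -1/2 1/2 0; 0 0 1]
det M = 3/2; M⁻¹ = [1/3 0 0; 1/3 2 0; 0 0 1]
M⁻¹ · (-3/2, 11/4)ᵀ = (-1/2, 5)ᵀ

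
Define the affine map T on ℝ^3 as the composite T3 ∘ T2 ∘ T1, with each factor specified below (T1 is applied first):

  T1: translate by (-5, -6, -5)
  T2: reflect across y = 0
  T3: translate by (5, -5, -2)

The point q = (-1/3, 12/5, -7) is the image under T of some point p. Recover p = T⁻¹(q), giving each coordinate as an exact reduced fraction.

T1 = [1 0 0 -5; 0 1 0 -6; 0 0 1 -5; 0 0 0 1]
T2·T1 = [1 0 0 -5; 0 -1 0 6; 0 0 1 -5; 0 0 0 1]
T3·…·T1 = [1 0 0 0; 0 -1 0 1; 0 0 1 -7; 0 0 0 1]
det M = -1; M⁻¹ = [1 0 0 0; 0 -1 0 1; 0 0 1 7; 0 0 0 1]
M⁻¹ · (-1/3, 12/5, -7)ᵀ = (-1/3, -7/5, 0)ᵀ

p = (-1/3, -7/5, 0)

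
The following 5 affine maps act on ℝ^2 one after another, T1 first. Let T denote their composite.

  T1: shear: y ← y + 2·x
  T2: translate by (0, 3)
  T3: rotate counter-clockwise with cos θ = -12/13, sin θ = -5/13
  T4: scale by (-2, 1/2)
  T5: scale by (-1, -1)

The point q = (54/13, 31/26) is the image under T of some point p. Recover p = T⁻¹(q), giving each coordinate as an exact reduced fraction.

T1 = [1 0 0; 2 1 0; 0 0 1]
T2·T1 = [1 0 0; 2 1 3; 0 0 1]
T3·…·T1 = [-2/13 5/13 15/13; -29/13 -12/13 -36/13; 0 0 1]
T4·…·T1 = [4/13 -10/13 -30/13; -29/26 -6/13 -18/13; 0 0 1]
T5·…·T1 = [-4/13 10/13 30/13; 29/26 6/13 18/13; 0 0 1]
det M = -1; M⁻¹ = [-6/13 10/13 0; 29/26 4/13 -3; 0 0 1]
M⁻¹ · (54/13, 31/26)ᵀ = (-1, 2)ᵀ

p = (-1, 2)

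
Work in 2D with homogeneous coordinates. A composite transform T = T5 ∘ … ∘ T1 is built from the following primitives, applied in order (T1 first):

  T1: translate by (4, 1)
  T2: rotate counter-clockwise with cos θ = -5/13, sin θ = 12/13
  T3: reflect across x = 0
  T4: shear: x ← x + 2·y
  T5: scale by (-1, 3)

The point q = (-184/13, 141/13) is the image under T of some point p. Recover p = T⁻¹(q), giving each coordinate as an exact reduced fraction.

T1 = [1 0 4; 0 1 1; 0 0 1]
T2·T1 = [-5/13 -12/13 -32/13; 12/13 -5/13 43/13; 0 0 1]
T3·…·T1 = [5/13 12/13 32/13; 12/13 -5/13 43/13; 0 0 1]
T4·…·T1 = [29/13 2/13 118/13; 12/13 -5/13 43/13; 0 0 1]
T5·…·T1 = [-29/13 -2/13 -118/13; 36/13 -15/13 129/13; 0 0 1]
det M = 3; M⁻¹ = [-5/13 2/39 -4; -12/13 -29/39 -1; 0 0 1]
M⁻¹ · (-184/13, 141/13)ᵀ = (2, 4)ᵀ

p = (2, 4)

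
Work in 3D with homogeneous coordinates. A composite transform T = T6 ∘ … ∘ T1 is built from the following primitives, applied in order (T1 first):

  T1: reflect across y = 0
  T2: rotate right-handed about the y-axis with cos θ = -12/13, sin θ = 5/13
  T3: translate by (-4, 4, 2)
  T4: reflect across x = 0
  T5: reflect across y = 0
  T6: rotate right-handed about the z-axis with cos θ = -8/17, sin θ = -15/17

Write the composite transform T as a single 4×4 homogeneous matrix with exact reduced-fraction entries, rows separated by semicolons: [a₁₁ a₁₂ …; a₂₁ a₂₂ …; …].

T1 = [1 0 0 0; 0 -1 0 0; 0 0 1 0; 0 0 0 1]
T2·T1 = [-12/13 0 5/13 0; 0 -1 0 0; -5/13 0 -12/13 0; 0 0 0 1]
T3·…·T1 = [-12/13 0 5/13 -4; 0 -1 0 4; -5/13 0 -12/13 2; 0 0 0 1]
T4·…·T1 = [12/13 0 -5/13 4; 0 -1 0 4; -5/13 0 -12/13 2; 0 0 0 1]
T5·…·T1 = [12/13 0 -5/13 4; 0 1 0 -4; -5/13 0 -12/13 2; 0 0 0 1]
T6·…·T1 = [-96/221 15/17 40/221 -92/17; -180/221 -8/17 75/221 -28/17; -5/13 0 -12/13 2; 0 0 0 1]

T = [-96/221 15/17 40/221 -92/17; -180/221 -8/17 75/221 -28/17; -5/13 0 -12/13 2; 0 0 0 1]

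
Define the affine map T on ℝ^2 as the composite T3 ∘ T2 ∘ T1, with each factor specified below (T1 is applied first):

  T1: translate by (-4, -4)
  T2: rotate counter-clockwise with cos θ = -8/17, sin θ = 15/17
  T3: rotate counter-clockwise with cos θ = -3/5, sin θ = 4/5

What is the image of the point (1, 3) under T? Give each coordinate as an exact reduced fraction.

T1 translate by (-4, -4): (1, 3) → (-3, -1)
T2 rotate counter-clockwise with cos θ = -8/17, sin θ = 15/17: (-3, -1) → (39/17, -37/17)
T3 rotate counter-clockwise with cos θ = -3/5, sin θ = 4/5: (39/17, -37/17) → (31/85, 267/85)

T(p) = (31/85, 267/85)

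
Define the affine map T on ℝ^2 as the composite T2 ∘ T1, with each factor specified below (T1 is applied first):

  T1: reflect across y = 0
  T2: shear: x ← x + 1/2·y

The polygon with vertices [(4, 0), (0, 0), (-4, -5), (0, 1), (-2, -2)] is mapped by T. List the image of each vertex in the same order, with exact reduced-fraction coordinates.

image vertices: (4, 0), (0, 0), (-3/2, 5), (-1/2, -1), (-1, 2)

T1 reflect across y = 0: (4, 0) → (4, 0); (0, 0) → (0, 0); (-4, -5) → (-4, 5); (0, 1) → (0, -1); (-2, -2) → (-2, 2)
T2 shear: x ← x + 1/2·y: (4, 0) → (4, 0); (0, 0) → (0, 0); (-4, 5) → (-3/2, 5); (0, -1) → (-1/2, -1); (-2, 2) → (-1, 2)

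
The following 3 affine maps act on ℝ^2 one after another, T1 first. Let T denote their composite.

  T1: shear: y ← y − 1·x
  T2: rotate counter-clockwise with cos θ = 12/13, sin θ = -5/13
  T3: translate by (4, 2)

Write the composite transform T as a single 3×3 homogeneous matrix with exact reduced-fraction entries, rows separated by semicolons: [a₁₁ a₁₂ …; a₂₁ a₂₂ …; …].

T = [7/13 5/13 4; -17/13 12/13 2; 0 0 1]

T1 = [1 0 0; -1 1 0; 0 0 1]
T2·T1 = [7/13 5/13 0; -17/13 12/13 0; 0 0 1]
T3·…·T1 = [7/13 5/13 4; -17/13 12/13 2; 0 0 1]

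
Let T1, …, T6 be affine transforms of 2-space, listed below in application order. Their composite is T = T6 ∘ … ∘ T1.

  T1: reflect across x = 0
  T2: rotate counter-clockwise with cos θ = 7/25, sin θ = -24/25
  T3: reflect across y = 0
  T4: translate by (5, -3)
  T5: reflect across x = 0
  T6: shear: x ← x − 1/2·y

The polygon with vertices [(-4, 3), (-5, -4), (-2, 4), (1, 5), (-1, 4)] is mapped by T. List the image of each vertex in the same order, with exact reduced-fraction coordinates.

T1 reflect across x = 0: (-4, 3) → (4, 3); (-5, -4) → (5, -4); (-2, 4) → (2, 4); (1, 5) → (-1, 5); (-1, 4) → (1, 4)
T2 rotate counter-clockwise with cos θ = 7/25, sin θ = -24/25: (4, 3) → (4, -3); (5, -4) → (-61/25, -148/25); (2, 4) → (22/5, -4/5); (-1, 5) → (113/25, 59/25); (1, 4) → (103/25, 4/25)
T3 reflect across y = 0: (4, -3) → (4, 3); (-61/25, -148/25) → (-61/25, 148/25); (22/5, -4/5) → (22/5, 4/5); (113/25, 59/25) → (113/25, -59/25); (103/25, 4/25) → (103/25, -4/25)
T4 translate by (5, -3): (4, 3) → (9, 0); (-61/25, 148/25) → (64/25, 73/25); (22/5, 4/5) → (47/5, -11/5); (113/25, -59/25) → (238/25, -134/25); (103/25, -4/25) → (228/25, -79/25)
T5 reflect across x = 0: (9, 0) → (-9, 0); (64/25, 73/25) → (-64/25, 73/25); (47/5, -11/5) → (-47/5, -11/5); (238/25, -134/25) → (-238/25, -134/25); (228/25, -79/25) → (-228/25, -79/25)
T6 shear: x ← x − 1/2·y: (-9, 0) → (-9, 0); (-64/25, 73/25) → (-201/50, 73/25); (-47/5, -11/5) → (-83/10, -11/5); (-238/25, -134/25) → (-171/25, -134/25); (-228/25, -79/25) → (-377/50, -79/25)

image vertices: (-9, 0), (-201/50, 73/25), (-83/10, -11/5), (-171/25, -134/25), (-377/50, -79/25)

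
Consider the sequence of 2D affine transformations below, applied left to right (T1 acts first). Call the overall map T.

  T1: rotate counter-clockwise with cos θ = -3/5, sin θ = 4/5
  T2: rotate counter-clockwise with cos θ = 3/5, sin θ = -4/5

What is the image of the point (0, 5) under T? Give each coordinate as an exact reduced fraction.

T(p) = (-24/5, 7/5)

T1 rotate counter-clockwise with cos θ = -3/5, sin θ = 4/5: (0, 5) → (-4, -3)
T2 rotate counter-clockwise with cos θ = 3/5, sin θ = -4/5: (-4, -3) → (-24/5, 7/5)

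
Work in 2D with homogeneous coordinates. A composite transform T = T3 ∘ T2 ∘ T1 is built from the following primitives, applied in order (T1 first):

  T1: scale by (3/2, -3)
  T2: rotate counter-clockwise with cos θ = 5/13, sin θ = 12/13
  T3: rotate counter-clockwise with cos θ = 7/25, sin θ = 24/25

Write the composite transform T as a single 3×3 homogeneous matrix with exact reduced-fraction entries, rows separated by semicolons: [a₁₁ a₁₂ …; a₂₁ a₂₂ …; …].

T = [-759/650 612/325 0; 306/325 759/325 0; 0 0 1]

T1 = [3/2 0 0; 0 -3 0; 0 0 1]
T2·T1 = [15/26 36/13 0; 18/13 -15/13 0; 0 0 1]
T3·…·T1 = [-759/650 612/325 0; 306/325 759/325 0; 0 0 1]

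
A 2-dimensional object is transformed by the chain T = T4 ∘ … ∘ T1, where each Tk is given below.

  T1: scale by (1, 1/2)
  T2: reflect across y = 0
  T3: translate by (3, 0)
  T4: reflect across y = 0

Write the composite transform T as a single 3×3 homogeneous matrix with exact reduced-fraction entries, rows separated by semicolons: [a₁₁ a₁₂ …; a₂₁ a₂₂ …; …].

T1 = [1 0 0; 0 1/2 0; 0 0 1]
T2·T1 = [1 0 0; 0 -1/2 0; 0 0 1]
T3·…·T1 = [1 0 3; 0 -1/2 0; 0 0 1]
T4·…·T1 = [1 0 3; 0 1/2 0; 0 0 1]

T = [1 0 3; 0 1/2 0; 0 0 1]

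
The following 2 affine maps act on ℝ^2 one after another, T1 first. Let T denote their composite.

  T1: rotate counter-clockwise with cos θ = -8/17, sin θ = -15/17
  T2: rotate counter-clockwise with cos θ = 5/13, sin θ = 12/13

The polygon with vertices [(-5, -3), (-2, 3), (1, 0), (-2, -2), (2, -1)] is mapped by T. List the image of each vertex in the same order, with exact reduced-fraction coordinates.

image vertices: (-1213/221, 435/221), (233/221, 762/221), (140/221, -171/221), (-622/221, 62/221), (109/221, -482/221)

T1 rotate counter-clockwise with cos θ = -8/17, sin θ = -15/17: (-5, -3) → (-5/17, 99/17); (-2, 3) → (61/17, 6/17); (1, 0) → (-8/17, -15/17); (-2, -2) → (-14/17, 46/17); (2, -1) → (-31/17, -22/17)
T2 rotate counter-clockwise with cos θ = 5/13, sin θ = 12/13: (-5/17, 99/17) → (-1213/221, 435/221); (61/17, 6/17) → (233/221, 762/221); (-8/17, -15/17) → (140/221, -171/221); (-14/17, 46/17) → (-622/221, 62/221); (-31/17, -22/17) → (109/221, -482/221)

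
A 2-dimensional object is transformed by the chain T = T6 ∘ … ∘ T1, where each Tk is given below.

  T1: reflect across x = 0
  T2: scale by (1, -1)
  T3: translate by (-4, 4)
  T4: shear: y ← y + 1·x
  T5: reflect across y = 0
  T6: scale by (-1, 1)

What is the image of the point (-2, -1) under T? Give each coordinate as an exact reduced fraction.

T1 reflect across x = 0: (-2, -1) → (2, -1)
T2 scale by (1, -1): (2, -1) → (2, 1)
T3 translate by (-4, 4): (2, 1) → (-2, 5)
T4 shear: y ← y + 1·x: (-2, 5) → (-2, 3)
T5 reflect across y = 0: (-2, 3) → (-2, -3)
T6 scale by (-1, 1): (-2, -3) → (2, -3)

T(p) = (2, -3)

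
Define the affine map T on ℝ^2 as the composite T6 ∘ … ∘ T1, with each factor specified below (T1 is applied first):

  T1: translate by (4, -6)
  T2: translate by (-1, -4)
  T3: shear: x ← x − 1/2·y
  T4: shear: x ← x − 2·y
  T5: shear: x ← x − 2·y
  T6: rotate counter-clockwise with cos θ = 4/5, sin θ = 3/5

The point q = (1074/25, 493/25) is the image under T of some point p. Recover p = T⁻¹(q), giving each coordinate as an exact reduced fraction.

p = (-9/5, 0)

T1 = [1 0 4; 0 1 -6; 0 0 1]
T2·T1 = [1 0 3; 0 1 -10; 0 0 1]
T3·…·T1 = [1 -1/2 8; 0 1 -10; 0 0 1]
T4·…·T1 = [1 -5/2 28; 0 1 -10; 0 0 1]
T5·…·T1 = [1 -9/2 48; 0 1 -10; 0 0 1]
T6·…·T1 = [4/5 -21/5 222/5; 3/5 -19/10 104/5; 0 0 1]
det M = 1; M⁻¹ = [-19/10 21/5 -3; -3/5 4/5 10; 0 0 1]
M⁻¹ · (1074/25, 493/25)ᵀ = (-9/5, 0)ᵀ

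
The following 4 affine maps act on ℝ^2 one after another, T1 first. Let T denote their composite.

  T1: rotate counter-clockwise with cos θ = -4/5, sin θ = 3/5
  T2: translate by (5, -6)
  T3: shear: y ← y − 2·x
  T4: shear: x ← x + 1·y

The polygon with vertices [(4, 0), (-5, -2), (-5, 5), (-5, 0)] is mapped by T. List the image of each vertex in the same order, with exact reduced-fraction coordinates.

image vertices: (-27/5, -36/5), (-88/5, -139/5), (-19, -25), (-18, -27)

T1 rotate counter-clockwise with cos θ = -4/5, sin θ = 3/5: (4, 0) → (-16/5, 12/5); (-5, -2) → (26/5, -7/5); (-5, 5) → (1, -7); (-5, 0) → (4, -3)
T2 translate by (5, -6): (-16/5, 12/5) → (9/5, -18/5); (26/5, -7/5) → (51/5, -37/5); (1, -7) → (6, -13); (4, -3) → (9, -9)
T3 shear: y ← y − 2·x: (9/5, -18/5) → (9/5, -36/5); (51/5, -37/5) → (51/5, -139/5); (6, -13) → (6, -25); (9, -9) → (9, -27)
T4 shear: x ← x + 1·y: (9/5, -36/5) → (-27/5, -36/5); (51/5, -139/5) → (-88/5, -139/5); (6, -25) → (-19, -25); (9, -27) → (-18, -27)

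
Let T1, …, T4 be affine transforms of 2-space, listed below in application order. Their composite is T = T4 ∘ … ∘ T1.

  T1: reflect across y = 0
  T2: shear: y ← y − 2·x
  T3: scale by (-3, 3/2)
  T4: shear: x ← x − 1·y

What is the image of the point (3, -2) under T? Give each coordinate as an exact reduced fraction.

T(p) = (-3, -6)

T1 reflect across y = 0: (3, -2) → (3, 2)
T2 shear: y ← y − 2·x: (3, 2) → (3, -4)
T3 scale by (-3, 3/2): (3, -4) → (-9, -6)
T4 shear: x ← x − 1·y: (-9, -6) → (-3, -6)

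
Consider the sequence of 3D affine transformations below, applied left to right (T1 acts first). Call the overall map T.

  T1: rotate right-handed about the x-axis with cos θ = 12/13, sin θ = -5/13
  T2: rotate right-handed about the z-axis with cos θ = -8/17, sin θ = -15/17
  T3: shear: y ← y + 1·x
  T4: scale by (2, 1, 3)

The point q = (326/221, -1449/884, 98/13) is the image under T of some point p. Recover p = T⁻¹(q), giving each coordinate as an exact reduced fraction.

T1 = [1 0 0 0; 0 12/13 5/13 0; 0 -5/13 12/13 0; 0 0 0 1]
T2·T1 = [-8/17 180/221 75/221 0; -15/17 -96/221 -40/221 0; 0 -5/13 12/13 0; 0 0 0 1]
T3·…·T1 = [-8/17 180/221 75/221 0; -23/17 84/221 35/221 0; 0 -5/13 12/13 0; 0 0 0 1]
T4·…·T1 = [-16/17 360/221 150/221 0; -23/17 84/221 35/221 0; 0 -15/13 36/13 0; 0 0 0 1]
det M = 6; M⁻¹ = [7/34 -15/17 0 0; 138/221 -96/221 -5/39 0; 115/442 -40/221 4/13 0; 0 0 0 1]
M⁻¹ · (326/221, -1449/884, 98/13)ᵀ = (7/4, 2/3, 3)ᵀ

p = (7/4, 2/3, 3)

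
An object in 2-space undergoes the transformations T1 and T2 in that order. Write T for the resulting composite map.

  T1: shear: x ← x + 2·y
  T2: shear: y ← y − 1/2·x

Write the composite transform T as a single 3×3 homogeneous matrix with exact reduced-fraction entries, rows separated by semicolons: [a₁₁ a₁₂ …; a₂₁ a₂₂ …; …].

T1 = [1 2 0; 0 1 0; 0 0 1]
T2·T1 = [1 2 0; -1/2 0 0; 0 0 1]

T = [1 2 0; -1/2 0 0; 0 0 1]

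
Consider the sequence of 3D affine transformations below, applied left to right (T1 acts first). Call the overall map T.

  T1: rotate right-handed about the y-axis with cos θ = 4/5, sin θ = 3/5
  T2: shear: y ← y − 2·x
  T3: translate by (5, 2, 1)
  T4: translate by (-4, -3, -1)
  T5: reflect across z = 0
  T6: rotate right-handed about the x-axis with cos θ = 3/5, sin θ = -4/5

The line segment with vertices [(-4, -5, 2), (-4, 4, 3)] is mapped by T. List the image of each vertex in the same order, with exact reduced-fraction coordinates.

image vertices: (-1, -22/5, -4/5), (-2/5, -9/25, -188/25)

T1 rotate right-handed about the y-axis with cos θ = 4/5, sin θ = 3/5: (-4, -5, 2) → (-2, -5, 4); (-4, 4, 3) → (-7/5, 4, 24/5)
T2 shear: y ← y − 2·x: (-2, -5, 4) → (-2, -1, 4); (-7/5, 4, 24/5) → (-7/5, 34/5, 24/5)
T3 translate by (5, 2, 1): (-2, -1, 4) → (3, 1, 5); (-7/5, 34/5, 24/5) → (18/5, 44/5, 29/5)
T4 translate by (-4, -3, -1): (3, 1, 5) → (-1, -2, 4); (18/5, 44/5, 29/5) → (-2/5, 29/5, 24/5)
T5 reflect across z = 0: (-1, -2, 4) → (-1, -2, -4); (-2/5, 29/5, 24/5) → (-2/5, 29/5, -24/5)
T6 rotate right-handed about the x-axis with cos θ = 3/5, sin θ = -4/5: (-1, -2, -4) → (-1, -22/5, -4/5); (-2/5, 29/5, -24/5) → (-2/5, -9/25, -188/25)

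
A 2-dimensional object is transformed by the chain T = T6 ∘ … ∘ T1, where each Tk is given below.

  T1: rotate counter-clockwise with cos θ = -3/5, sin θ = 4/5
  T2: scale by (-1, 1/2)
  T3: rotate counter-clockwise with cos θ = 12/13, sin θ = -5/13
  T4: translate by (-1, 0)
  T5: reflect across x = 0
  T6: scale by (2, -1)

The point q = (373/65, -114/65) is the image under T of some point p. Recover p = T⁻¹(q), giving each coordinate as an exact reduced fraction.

T1 = [-3/5 -4/5 0; 4/5 -3/5 0; 0 0 1]
T2·T1 = [3/5 4/5 0; 2/5 -3/10 0; 0 0 1]
T3·…·T1 = [46/65 81/130 0; 9/65 -38/65 0; 0 0 1]
T4·…·T1 = [46/65 81/130 -1; 9/65 -38/65 0; 0 0 1]
T5·…·T1 = [-46/65 -81/130 1; 9/65 -38/65 0; 0 0 1]
T6·…·T1 = [-92/65 -81/65 2; -9/65 38/65 0; 0 0 1]
det M = -1; M⁻¹ = [-38/65 -81/65 76/65; -9/65 92/65 18/65; 0 0 1]
M⁻¹ · (373/65, -114/65)ᵀ = (0, -3)ᵀ

p = (0, -3)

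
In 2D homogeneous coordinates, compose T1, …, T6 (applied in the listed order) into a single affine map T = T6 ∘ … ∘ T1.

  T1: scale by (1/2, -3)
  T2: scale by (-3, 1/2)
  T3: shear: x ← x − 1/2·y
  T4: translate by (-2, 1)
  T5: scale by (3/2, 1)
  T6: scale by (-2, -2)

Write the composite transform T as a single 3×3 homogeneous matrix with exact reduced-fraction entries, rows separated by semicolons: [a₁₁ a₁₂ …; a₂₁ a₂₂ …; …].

T = [9/2 -9/4 6; 0 3 -2; 0 0 1]

T1 = [1/2 0 0; 0 -3 0; 0 0 1]
T2·T1 = [-3/2 0 0; 0 -3/2 0; 0 0 1]
T3·…·T1 = [-3/2 3/4 0; 0 -3/2 0; 0 0 1]
T4·…·T1 = [-3/2 3/4 -2; 0 -3/2 1; 0 0 1]
T5·…·T1 = [-9/4 9/8 -3; 0 -3/2 1; 0 0 1]
T6·…·T1 = [9/2 -9/4 6; 0 3 -2; 0 0 1]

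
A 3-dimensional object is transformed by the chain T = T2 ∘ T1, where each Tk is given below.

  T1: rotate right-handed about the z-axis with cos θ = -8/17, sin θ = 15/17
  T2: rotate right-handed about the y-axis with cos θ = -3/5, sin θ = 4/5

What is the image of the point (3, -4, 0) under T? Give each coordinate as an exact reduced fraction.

T1 rotate right-handed about the z-axis with cos θ = -8/17, sin θ = 15/17: (3, -4, 0) → (36/17, 77/17, 0)
T2 rotate right-handed about the y-axis with cos θ = -3/5, sin θ = 4/5: (36/17, 77/17, 0) → (-108/85, 77/17, -144/85)

T(p) = (-108/85, 77/17, -144/85)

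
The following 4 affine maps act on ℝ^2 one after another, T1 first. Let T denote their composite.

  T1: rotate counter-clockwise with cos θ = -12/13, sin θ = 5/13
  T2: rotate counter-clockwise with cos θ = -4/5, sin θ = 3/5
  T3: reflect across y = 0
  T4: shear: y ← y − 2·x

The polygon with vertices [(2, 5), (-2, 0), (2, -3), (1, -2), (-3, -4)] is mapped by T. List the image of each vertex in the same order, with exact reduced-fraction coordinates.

image vertices: (346/65, -149/13), (-66/65, 4/13), (-102/65, 83/13), (-79/65, 56/13), (-323/65, 122/13)

T1 rotate counter-clockwise with cos θ = -12/13, sin θ = 5/13: (2, 5) → (-49/13, -50/13); (-2, 0) → (24/13, -10/13); (2, -3) → (-9/13, 46/13); (1, -2) → (-2/13, 29/13); (-3, -4) → (56/13, 33/13)
T2 rotate counter-clockwise with cos θ = -4/5, sin θ = 3/5: (-49/13, -50/13) → (346/65, 53/65); (24/13, -10/13) → (-66/65, 112/65); (-9/13, 46/13) → (-102/65, -211/65); (-2/13, 29/13) → (-79/65, -122/65); (56/13, 33/13) → (-323/65, 36/65)
T3 reflect across y = 0: (346/65, 53/65) → (346/65, -53/65); (-66/65, 112/65) → (-66/65, -112/65); (-102/65, -211/65) → (-102/65, 211/65); (-79/65, -122/65) → (-79/65, 122/65); (-323/65, 36/65) → (-323/65, -36/65)
T4 shear: y ← y − 2·x: (346/65, -53/65) → (346/65, -149/13); (-66/65, -112/65) → (-66/65, 4/13); (-102/65, 211/65) → (-102/65, 83/13); (-79/65, 122/65) → (-79/65, 56/13); (-323/65, -36/65) → (-323/65, 122/13)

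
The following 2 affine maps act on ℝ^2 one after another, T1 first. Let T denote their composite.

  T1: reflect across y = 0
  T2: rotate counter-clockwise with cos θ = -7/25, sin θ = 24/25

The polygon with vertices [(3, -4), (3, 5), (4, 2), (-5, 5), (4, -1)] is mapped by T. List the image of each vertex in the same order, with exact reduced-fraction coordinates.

T1 reflect across y = 0: (3, -4) → (3, 4); (3, 5) → (3, -5); (4, 2) → (4, -2); (-5, 5) → (-5, -5); (4, -1) → (4, 1)
T2 rotate counter-clockwise with cos θ = -7/25, sin θ = 24/25: (3, 4) → (-117/25, 44/25); (3, -5) → (99/25, 107/25); (4, -2) → (4/5, 22/5); (-5, -5) → (31/5, -17/5); (4, 1) → (-52/25, 89/25)

image vertices: (-117/25, 44/25), (99/25, 107/25), (4/5, 22/5), (31/5, -17/5), (-52/25, 89/25)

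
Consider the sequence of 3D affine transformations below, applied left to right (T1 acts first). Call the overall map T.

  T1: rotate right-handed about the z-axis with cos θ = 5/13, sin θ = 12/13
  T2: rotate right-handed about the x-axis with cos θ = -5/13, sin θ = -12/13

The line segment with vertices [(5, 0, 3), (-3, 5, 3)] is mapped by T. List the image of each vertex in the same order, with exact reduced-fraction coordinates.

image vertices: (25/13, 168/169, -915/169), (-75/13, 523/169, -63/169)

T1 rotate right-handed about the z-axis with cos θ = 5/13, sin θ = 12/13: (5, 0, 3) → (25/13, 60/13, 3); (-3, 5, 3) → (-75/13, -11/13, 3)
T2 rotate right-handed about the x-axis with cos θ = -5/13, sin θ = -12/13: (25/13, 60/13, 3) → (25/13, 168/169, -915/169); (-75/13, -11/13, 3) → (-75/13, 523/169, -63/169)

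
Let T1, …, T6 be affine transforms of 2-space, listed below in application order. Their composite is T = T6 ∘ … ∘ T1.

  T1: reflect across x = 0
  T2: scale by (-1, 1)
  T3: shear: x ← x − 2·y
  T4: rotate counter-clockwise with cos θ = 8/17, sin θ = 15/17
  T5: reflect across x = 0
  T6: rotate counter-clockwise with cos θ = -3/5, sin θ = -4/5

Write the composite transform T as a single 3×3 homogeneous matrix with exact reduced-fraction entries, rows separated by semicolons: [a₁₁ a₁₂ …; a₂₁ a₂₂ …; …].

T = [84/85 -181/85 0; -13/85 -58/85 0; 0 0 1]

T1 = [-1 0 0; 0 1 0; 0 0 1]
T2·T1 = [1 0 0; 0 1 0; 0 0 1]
T3·…·T1 = [1 -2 0; 0 1 0; 0 0 1]
T4·…·T1 = [8/17 -31/17 0; 15/17 -22/17 0; 0 0 1]
T5·…·T1 = [-8/17 31/17 0; 15/17 -22/17 0; 0 0 1]
T6·…·T1 = [84/85 -181/85 0; -13/85 -58/85 0; 0 0 1]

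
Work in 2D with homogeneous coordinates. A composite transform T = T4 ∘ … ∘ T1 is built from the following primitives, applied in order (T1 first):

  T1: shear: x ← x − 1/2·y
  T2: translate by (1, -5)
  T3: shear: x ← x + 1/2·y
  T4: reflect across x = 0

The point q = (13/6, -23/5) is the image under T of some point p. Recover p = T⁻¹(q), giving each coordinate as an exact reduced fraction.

p = (-2/3, 2/5)

T1 = [1 -1/2 0; 0 1 0; 0 0 1]
T2·T1 = [1 -1/2 1; 0 1 -5; 0 0 1]
T3·…·T1 = [1 0 -3/2; 0 1 -5; 0 0 1]
T4·…·T1 = [-1 0 3/2; 0 1 -5; 0 0 1]
det M = -1; M⁻¹ = [-1 0 3/2; 0 1 5; 0 0 1]
M⁻¹ · (13/6, -23/5)ᵀ = (-2/3, 2/5)ᵀ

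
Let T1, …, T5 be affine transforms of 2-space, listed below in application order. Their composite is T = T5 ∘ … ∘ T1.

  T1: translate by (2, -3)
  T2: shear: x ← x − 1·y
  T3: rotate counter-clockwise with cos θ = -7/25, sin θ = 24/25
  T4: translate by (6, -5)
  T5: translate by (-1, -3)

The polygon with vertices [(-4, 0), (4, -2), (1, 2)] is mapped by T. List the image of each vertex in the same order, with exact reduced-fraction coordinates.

image vertices: (38/5, -31/5), (168/25, 99/25), (121/25, -97/25)

T1 translate by (2, -3): (-4, 0) → (-2, -3); (4, -2) → (6, -5); (1, 2) → (3, -1)
T2 shear: x ← x − 1·y: (-2, -3) → (1, -3); (6, -5) → (11, -5); (3, -1) → (4, -1)
T3 rotate counter-clockwise with cos θ = -7/25, sin θ = 24/25: (1, -3) → (13/5, 9/5); (11, -5) → (43/25, 299/25); (4, -1) → (-4/25, 103/25)
T4 translate by (6, -5): (13/5, 9/5) → (43/5, -16/5); (43/25, 299/25) → (193/25, 174/25); (-4/25, 103/25) → (146/25, -22/25)
T5 translate by (-1, -3): (43/5, -16/5) → (38/5, -31/5); (193/25, 174/25) → (168/25, 99/25); (146/25, -22/25) → (121/25, -97/25)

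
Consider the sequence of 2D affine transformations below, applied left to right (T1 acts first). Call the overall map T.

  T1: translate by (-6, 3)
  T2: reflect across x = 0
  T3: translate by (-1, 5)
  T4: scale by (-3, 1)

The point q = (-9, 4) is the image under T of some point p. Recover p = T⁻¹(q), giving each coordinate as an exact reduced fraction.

T1 = [1 0 -6; 0 1 3; 0 0 1]
T2·T1 = [-1 0 6; 0 1 3; 0 0 1]
T3·…·T1 = [-1 0 5; 0 1 8; 0 0 1]
T4·…·T1 = [3 0 -15; 0 1 8; 0 0 1]
det M = 3; M⁻¹ = [1/3 0 5; 0 1 -8; 0 0 1]
M⁻¹ · (-9, 4)ᵀ = (2, -4)ᵀ

p = (2, -4)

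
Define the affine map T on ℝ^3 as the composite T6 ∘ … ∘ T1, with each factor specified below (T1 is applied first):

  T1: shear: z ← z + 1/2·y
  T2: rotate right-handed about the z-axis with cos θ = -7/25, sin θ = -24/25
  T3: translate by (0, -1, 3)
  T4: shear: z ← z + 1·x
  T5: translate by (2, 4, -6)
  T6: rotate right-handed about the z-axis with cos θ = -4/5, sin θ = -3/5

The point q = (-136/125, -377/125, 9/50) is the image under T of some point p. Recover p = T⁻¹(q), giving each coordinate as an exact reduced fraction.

p = (1, 1, 2)

T1 = [1 0 0 0; 0 1 0 0; 0 1/2 1 0; 0 0 0 1]
T2·T1 = [-7/25 24/25 0 0; -24/25 -7/25 0 0; 0 1/2 1 0; 0 0 0 1]
T3·…·T1 = [-7/25 24/25 0 0; -24/25 -7/25 0 -1; 0 1/2 1 3; 0 0 0 1]
T4·…·T1 = [-7/25 24/25 0 0; -24/25 -7/25 0 -1; -7/25 73/50 1 3; 0 0 0 1]
T5·…·T1 = [-7/25 24/25 0 2; -24/25 -7/25 0 3; -7/25 73/50 1 -3; 0 0 0 1]
T6·…·T1 = [-44/125 -117/125 0 1/5; 117/125 -44/125 0 -18/5; -7/25 73/50 1 -3; 0 0 0 1]
det M = 1; M⁻¹ = [-44/125 117/125 0 86/25; -117/125 -44/125 0 -27/25; 317/250 97/125 1 277/50; 0 0 0 1]
M⁻¹ · (-136/125, -377/125, 9/50)ᵀ = (1, 1, 2)ᵀ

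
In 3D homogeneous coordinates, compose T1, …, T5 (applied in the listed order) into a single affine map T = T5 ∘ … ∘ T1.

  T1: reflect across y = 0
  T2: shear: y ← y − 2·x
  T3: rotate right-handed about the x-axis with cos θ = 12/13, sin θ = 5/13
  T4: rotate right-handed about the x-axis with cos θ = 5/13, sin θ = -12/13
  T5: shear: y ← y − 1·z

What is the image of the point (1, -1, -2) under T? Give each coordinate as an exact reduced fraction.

T1 reflect across y = 0: (1, -1, -2) → (1, 1, -2)
T2 shear: y ← y − 2·x: (1, 1, -2) → (1, -1, -2)
T3 rotate right-handed about the x-axis with cos θ = 12/13, sin θ = 5/13: (1, -1, -2) → (1, -2/13, -29/13)
T4 rotate right-handed about the x-axis with cos θ = 5/13, sin θ = -12/13: (1, -2/13, -29/13) → (1, -358/169, -121/169)
T5 shear: y ← y − 1·z: (1, -358/169, -121/169) → (1, -237/169, -121/169)

T(p) = (1, -237/169, -121/169)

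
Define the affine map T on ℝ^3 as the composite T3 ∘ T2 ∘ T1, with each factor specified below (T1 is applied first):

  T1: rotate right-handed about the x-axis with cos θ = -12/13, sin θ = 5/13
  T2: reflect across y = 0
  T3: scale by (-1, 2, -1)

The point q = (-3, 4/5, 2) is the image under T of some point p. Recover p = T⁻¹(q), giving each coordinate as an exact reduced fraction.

T1 = [1 0 0 0; 0 -12/13 -5/13 0; 0 5/13 -12/13 0; 0 0 0 1]
T2·T1 = [1 0 0 0; 0 12/13 5/13 0; 0 5/13 -12/13 0; 0 0 0 1]
T3·…·T1 = [-1 0 0 0; 0 24/13 10/13 0; 0 -5/13 12/13 0; 0 0 0 1]
det M = -2; M⁻¹ = [-1 0 0 0; 0 6/13 -5/13 0; 0 5/26 12/13 0; 0 0 0 1]
M⁻¹ · (-3, 4/5, 2)ᵀ = (3, -2/5, 2)ᵀ

p = (3, -2/5, 2)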